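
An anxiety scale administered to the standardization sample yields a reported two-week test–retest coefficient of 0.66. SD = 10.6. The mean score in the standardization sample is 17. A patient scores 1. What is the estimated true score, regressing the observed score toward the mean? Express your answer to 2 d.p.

Estimated true score = 0.660·1 + (1 − 0.660)·17 ≈ 6.440

6.44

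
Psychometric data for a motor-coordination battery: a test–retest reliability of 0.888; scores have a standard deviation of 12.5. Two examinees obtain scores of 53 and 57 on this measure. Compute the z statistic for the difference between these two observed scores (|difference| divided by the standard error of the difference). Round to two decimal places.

0.68

SEM = 12.50000 * √(1 − 0.88800) = 12.50000 * √0.11200 ≃ 12.50000 * 0.33466 ≃ 4.18330
SE_diff = √2 * SEM ≃ 5.91608
z = |53 − 57| / 5.91608 = 4 / 5.91608 ≃ 0.67612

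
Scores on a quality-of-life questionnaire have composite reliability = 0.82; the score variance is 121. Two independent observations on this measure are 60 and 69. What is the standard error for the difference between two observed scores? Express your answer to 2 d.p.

SD = √121 ≈ 11.000
SEM = 11.000 × √(1 − 0.820) = 11.000 × √0.180 ≈ 11.000 × 0.424 ≈ 4.667
SE_diff = SEM × √2 ≈ 4.667 × 1.414 ≈ 6.600

6.60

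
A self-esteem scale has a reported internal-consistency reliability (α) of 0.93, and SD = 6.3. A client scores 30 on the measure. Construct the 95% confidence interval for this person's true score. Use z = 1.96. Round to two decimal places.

The standard error of measurement is 6.300*√(1 − 0.930) ≈ 6.300*0.265 ≈ 1.667.
Margin = 1.96 * 1.667 ≈ 3.267
Interval: (26.733, 33.267)

[26.73, 33.27]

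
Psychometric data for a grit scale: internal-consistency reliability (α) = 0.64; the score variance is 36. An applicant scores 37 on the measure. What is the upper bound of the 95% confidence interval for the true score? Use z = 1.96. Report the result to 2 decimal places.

σ = 36^(1/2) = 6.0000
SEM = 6.0000 × √(1 − 0.6400) = 6.0000 × √0.3600 ≃ 6.0000 × 0.6000 ≃ 3.6000
Margin = 1.96 × 3.6000 ≃ 7.0560
Upper limit = 37 + 7.0560 ≃ 44.0560

44.06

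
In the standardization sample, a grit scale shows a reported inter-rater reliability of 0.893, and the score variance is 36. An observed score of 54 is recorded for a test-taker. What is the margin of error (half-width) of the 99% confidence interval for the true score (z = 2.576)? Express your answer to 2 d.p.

σ = 36^(1/2) = 6.000
SEM = 6.000 * √(1 − 0.893) = 6.000 * √0.107 ≈ 6.000 * 0.327 ≈ 1.963
Margin = 2.576 * 1.963 ≈ 5.056

5.06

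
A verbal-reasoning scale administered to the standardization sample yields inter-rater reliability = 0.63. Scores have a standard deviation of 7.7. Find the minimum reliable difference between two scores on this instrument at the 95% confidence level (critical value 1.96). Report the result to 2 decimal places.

The standard error of measurement is 7.7000·√(1 − 0.6300) ≃ 7.7000·0.6083 ≃ 4.6837.
SE_diff = √2 · SEM ≃ 6.6238
Smallest detectable difference = 1.96·6.6238 ≃ 12.9826

12.98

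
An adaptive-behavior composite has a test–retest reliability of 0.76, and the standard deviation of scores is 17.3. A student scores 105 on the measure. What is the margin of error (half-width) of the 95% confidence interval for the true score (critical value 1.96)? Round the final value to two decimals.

SEM = 17.3000 · √(1 − 0.7600) = 17.3000 · √0.2400 ≃ 17.3000 · 0.4899 ≃ 8.4752
Half-width = 1.96·8.4752 ≃ 16.6115

16.61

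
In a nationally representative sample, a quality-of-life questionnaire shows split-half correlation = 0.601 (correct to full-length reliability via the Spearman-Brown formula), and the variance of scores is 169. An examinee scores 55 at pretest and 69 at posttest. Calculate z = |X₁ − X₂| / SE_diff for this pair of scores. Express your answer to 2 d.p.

1.53

SD = √169 ≃ 13.0000
Full-length reliability (Spearman-Brown) = 2(0.601)/(1+0.601) ≃ 0.7508
SEM = 13.0000 · √(1 − 0.7508) = 13.0000 · √0.2492 ≃ 13.0000 · 0.4992 ≃ 6.4898
SE_diff = √2 · SEM ≃ 9.1780
z = 14 / 9.1780 ≃ 1.5254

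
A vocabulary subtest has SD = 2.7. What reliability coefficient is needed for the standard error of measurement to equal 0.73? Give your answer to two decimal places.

0.93

Required reliability = 1 − (SEM/SD)² = 1 − 0.073 ≈ 0.927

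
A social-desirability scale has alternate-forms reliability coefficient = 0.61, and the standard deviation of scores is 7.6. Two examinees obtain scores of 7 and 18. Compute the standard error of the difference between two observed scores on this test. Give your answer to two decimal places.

The standard error of measurement is 7.600·√(1 − 0.610) ≃ 7.600·0.624 ≃ 4.746.
SE_diff = SEM · √2 ≃ 4.746 · 1.414 ≃ 6.712

6.71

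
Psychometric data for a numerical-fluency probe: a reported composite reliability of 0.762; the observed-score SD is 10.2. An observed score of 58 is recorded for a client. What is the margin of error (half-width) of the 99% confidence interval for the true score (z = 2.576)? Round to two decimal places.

SEM = 10.2000×√(1 − 0.7620) ≃ 4.9761
2.576 × SEM ≃ 12.8184

12.82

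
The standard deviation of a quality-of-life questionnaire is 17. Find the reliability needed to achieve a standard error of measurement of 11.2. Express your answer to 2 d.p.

0.57

r = 1 − (SEM / SD)² = 1 − (11.200 / 17)² ≈ 1 − 0.434 ≈ 0.566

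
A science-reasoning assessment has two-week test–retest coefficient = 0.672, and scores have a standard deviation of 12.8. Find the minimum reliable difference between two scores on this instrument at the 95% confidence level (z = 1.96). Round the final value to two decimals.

SEM = 12.8000 · √(1 − 0.6720) = 12.8000 · √0.3280 ≈ 12.8000 · 0.5727 ≈ 7.3307
SE_diff = √2 · SEM ≈ 10.3672
Minimum reliable difference = 1.96 · SE_diff ≈ 1.96 · 10.3672 ≈ 20.3197

20.32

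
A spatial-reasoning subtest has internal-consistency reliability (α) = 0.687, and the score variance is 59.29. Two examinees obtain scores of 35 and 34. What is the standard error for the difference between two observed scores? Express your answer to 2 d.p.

SD = √59.29 = 7.7000
SEM = 7.7000 * √(1 − 0.6870) = 7.7000 * √0.3130 ≃ 7.7000 * 0.5595 ≃ 4.3079
SE_diff = SEM * √2 ≃ 4.3079 * 1.4142 ≃ 6.0923

6.09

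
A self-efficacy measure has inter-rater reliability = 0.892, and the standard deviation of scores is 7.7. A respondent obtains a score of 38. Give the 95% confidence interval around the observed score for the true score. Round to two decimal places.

SEM = 7.70000 · √(1 − 0.89200) = 7.70000 · √0.10800 ≈ 7.70000 · 0.32863 ≈ 2.53048
1.96 · SEM ≈ 4.95974
Interval: (33.04026, 42.95974)

[33.04, 42.96]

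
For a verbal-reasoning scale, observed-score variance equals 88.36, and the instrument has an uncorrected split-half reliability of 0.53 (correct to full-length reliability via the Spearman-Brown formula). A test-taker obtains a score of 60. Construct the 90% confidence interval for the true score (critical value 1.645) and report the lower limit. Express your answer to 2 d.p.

SD = √88.36 ≃ 9.400
Spearman-Brown: r = 2(0.53) / (1 + 0.53) = 1.060 / 1.530 ≃ 0.693
SEM = 9.400*√(1 − 0.693) ≃ 5.210
Margin = 1.645 * 5.210 ≃ 8.570
Lower limit = 60 − 8.570 ≃ 51.430

51.43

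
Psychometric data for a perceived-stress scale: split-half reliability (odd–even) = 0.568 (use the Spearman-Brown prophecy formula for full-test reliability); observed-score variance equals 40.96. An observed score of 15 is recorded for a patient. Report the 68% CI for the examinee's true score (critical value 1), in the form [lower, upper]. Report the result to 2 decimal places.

[11.64, 18.36]

σ = 40.96^(1/2) = 6.4000
Full-length reliability (Spearman-Brown) = 2(0.568)/(1+0.568) ≃ 0.7245
SEM = 6.4000×√(1 − 0.7245) ≃ 3.3593
Margin = 1 × 3.3593 ≃ 3.3593
Interval: (11.6407, 18.3593)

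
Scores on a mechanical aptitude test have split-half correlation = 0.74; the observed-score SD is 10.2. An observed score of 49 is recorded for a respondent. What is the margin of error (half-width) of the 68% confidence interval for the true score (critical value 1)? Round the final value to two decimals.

Spearman-Brown: r = 2(0.74) / (1 + 0.74) = 1.4800 / 1.7400 ≈ 0.8506
SEM = 10.2000 · √(1 − 0.8506) = 10.2000 · √0.1494 ≈ 10.2000 · 0.3866 ≈ 3.9429
Margin = 1 · 3.9429 ≈ 3.9429

3.94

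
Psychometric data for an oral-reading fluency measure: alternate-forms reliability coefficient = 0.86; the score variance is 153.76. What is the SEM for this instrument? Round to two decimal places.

SD = √153.76 = 12.400
SEM = 12.400 * √(1 − 0.860) = 12.400 * √0.140 ≈ 12.400 * 0.374 ≈ 4.640

4.64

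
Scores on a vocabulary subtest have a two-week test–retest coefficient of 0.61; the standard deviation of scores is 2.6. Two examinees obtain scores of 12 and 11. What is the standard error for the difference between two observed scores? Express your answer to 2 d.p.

The standard error of measurement is 2.600*√(1 − 0.610) ≈ 2.600*0.624 ≈ 1.624.
SE_diff = √2 * SEM ≈ 2.296

2.30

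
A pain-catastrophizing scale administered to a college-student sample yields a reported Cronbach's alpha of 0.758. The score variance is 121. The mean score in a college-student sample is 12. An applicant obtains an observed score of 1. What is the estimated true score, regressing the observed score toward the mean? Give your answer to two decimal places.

T̂ = 0.7580(1) + 0.2420(12) ≈ 3.6620

3.66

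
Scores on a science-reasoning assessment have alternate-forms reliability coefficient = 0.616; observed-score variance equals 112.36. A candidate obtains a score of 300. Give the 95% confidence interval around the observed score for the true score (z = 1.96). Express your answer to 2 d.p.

[287.13, 312.87]

σ = 112.36^(1/2) = 10.600
SEM = 10.600*√(1 − 0.616) ≈ 6.569
Half-width = 1.96*6.569 ≈ 12.874
95% CI: 300 ± 12.874 = [287.126, 312.874]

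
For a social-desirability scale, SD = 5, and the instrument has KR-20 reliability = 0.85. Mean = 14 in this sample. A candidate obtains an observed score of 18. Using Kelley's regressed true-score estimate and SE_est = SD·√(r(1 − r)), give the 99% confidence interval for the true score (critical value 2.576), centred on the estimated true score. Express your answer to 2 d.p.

T̂ = r·X + (1 − r)·M = 0.85000×18 + 0.15000×14 = 15.30000 + 2.10000 ≈ 17.40000
SE_est = SD × √(r(1 − r)) = 5.00000 × √0.12750 ≈ 5.00000 × 0.35707 ≈ 1.78536
99% CI: 17.40000 ± 4.59908 ≈ (12.80092, 21.99908)

[12.80, 22.00]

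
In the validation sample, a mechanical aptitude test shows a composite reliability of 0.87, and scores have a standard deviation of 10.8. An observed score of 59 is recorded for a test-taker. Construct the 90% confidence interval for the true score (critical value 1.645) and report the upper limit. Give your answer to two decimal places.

65.41

SEM = 10.8000 * √(1 − 0.8700) = 10.8000 * √0.1300 ≃ 10.8000 * 0.3606 ≃ 3.8940
Margin = 1.645 * 3.8940 ≃ 6.4056
Upper bound: 59 + 6.4056 = 65.4056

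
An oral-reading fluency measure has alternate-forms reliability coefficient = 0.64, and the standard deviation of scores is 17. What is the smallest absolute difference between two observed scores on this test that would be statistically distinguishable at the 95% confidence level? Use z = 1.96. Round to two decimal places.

28.27

SEM = 17.0000*√(1 − 0.6400) ≃ 10.2000
SE_diff = SEM * √2 ≃ 10.2000 * 1.4142 ≃ 14.4250
Smallest detectable difference = 1.96*14.4250 ≃ 28.2730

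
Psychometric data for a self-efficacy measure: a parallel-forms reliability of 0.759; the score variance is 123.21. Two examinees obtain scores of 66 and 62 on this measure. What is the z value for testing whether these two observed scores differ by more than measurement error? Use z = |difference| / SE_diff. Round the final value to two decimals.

0.52

SD = √123.21 = 11.10000
SEM = 11.10000·√(1 − 0.75900) ≈ 5.44918
SE_diff = SEM · √2 ≈ 5.44918 · 1.41421 ≈ 7.70631
z = |66 − 62| / 7.70631 = 4 / 7.70631 ≈ 0.51906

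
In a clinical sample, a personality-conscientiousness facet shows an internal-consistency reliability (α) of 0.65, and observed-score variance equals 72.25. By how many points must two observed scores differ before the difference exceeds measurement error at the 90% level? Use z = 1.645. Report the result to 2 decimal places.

SD = √72.25 = 8.500
SEM = 8.500 · √(1 − 0.650) = 8.500 · √0.350 ≃ 8.500 · 0.592 ≃ 5.029
SE_diff = √2 · SEM ≃ 7.112
Minimum reliable difference = 1.645 · SE_diff ≃ 1.645 · 7.112 ≃ 11.699

11.70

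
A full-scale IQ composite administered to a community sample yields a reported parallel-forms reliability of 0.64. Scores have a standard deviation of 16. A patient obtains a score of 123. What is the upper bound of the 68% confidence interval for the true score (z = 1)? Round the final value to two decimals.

The standard error of measurement is 16.0000×√(1 − 0.6400) ≈ 16.0000×0.6000 ≈ 9.6000.
Margin = 1 × 9.6000 ≈ 9.6000
Upper limit = 123 + 9.6000 ≈ 132.6000

132.60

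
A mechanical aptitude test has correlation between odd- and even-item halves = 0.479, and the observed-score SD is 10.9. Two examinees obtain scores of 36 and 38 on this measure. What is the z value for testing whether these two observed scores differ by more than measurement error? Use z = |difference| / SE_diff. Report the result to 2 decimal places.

Spearman-Brown: r = 2(0.479) / (1 + 0.479) = 0.958 / 1.479 ≈ 0.648
SEM = 10.900 × √(1 − 0.648) = 10.900 × √0.352 ≈ 10.900 × 0.594 ≈ 6.469
SE_diff = SEM × √2 ≈ 6.469 × 1.414 ≈ 9.149
z = 2 / 9.149 ≈ 0.219

0.22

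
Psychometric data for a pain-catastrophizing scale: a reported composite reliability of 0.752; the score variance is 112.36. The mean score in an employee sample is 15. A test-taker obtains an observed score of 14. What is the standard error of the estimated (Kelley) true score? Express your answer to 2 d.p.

4.58

σ = 112.36^(1/2) = 10.600
SE_est = 10.600·√[r(1 − r)] ≈ 4.578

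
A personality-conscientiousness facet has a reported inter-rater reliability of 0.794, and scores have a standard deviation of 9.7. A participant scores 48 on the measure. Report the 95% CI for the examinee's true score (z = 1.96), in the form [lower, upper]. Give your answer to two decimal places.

SEM = 9.700 * √(1 − 0.794) = 9.700 * √0.206 ≃ 9.700 * 0.454 ≃ 4.403
1.96 * SEM ≃ 8.629
Interval: (39.371, 56.629)

[39.37, 56.63]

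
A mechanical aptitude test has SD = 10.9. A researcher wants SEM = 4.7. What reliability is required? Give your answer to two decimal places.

r = 1 − (SEM / SD)² = 1 − (4.7000 / 10.9)² ≈ 1 − 0.1859 ≈ 0.8141

0.81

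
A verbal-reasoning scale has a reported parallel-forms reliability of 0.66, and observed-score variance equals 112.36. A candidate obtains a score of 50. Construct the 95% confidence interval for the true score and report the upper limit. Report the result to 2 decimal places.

SD = √112.36 = 10.600
The standard error of measurement is 10.600×√(1 − 0.660) ≈ 10.600×0.583 ≈ 6.181.
Margin = 1.96 × 6.181 ≈ 12.114
Upper bound: 50 + 12.114 = 62.114

62.11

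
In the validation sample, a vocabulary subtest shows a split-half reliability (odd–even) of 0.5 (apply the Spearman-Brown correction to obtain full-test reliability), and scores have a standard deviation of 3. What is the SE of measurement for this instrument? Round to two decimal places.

1.73

Spearman-Brown: r = 2(0.5) / (1 + 0.5) = 1.0000 / 1.5000 ≈ 0.6667
SEM = 3.0000·√(1 − 0.6667) ≈ 1.7321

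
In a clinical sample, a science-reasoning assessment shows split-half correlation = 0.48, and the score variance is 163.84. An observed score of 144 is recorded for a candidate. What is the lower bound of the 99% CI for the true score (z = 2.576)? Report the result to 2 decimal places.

σ = 163.84^(1/2) = 12.8000
Full-length reliability (Spearman-Brown) = 2(0.48)/(1+0.48) ≈ 0.6486
SEM = 12.8000×√(1 − 0.6486) ≈ 7.5872
Margin = 2.576 × 7.5872 ≈ 19.5446
Lower limit = 144 − 19.5446 ≈ 124.4554

124.46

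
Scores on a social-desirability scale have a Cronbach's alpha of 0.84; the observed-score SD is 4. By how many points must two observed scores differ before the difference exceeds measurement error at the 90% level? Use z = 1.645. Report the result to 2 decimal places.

3.72

The standard error of measurement is 4.000*√(1 − 0.840) ≈ 4.000*0.400 ≈ 1.600.
SE_diff = SEM * √2 ≈ 1.600 * 1.414 ≈ 2.263
Minimum reliable difference = 1.645 * SE_diff ≈ 1.645 * 2.263 ≈ 3.722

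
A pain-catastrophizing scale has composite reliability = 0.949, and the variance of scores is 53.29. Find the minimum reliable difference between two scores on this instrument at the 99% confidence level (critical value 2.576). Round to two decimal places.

σ = 53.29^(1/2) = 7.3000
SEM = 7.3000 · √(1 − 0.9490) = 7.3000 · √0.0510 ≈ 7.3000 · 0.2258 ≈ 1.6486
SE_diff = SEM · √2 ≈ 1.6486 · 1.4142 ≈ 2.3314
Smallest detectable difference = 2.576·2.3314 ≈ 6.0058

6.01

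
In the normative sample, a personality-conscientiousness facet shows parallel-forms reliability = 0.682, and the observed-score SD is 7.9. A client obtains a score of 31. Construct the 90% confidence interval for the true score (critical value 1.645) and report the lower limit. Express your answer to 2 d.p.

SEM = 7.900 * √(1 − 0.682) = 7.900 * √0.318 ≈ 7.900 * 0.564 ≈ 4.455
Half-width = 1.645*4.455 ≈ 7.328
Lower bound: 31 − 7.328 = 23.672

23.67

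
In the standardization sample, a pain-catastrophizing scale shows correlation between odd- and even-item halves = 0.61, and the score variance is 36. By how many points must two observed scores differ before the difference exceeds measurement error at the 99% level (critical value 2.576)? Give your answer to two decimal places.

SD = √36 = 6.0000
Spearman-Brown: r = 2(0.61) / (1 + 0.61) = 1.2200 / 1.6100 ≈ 0.7578
SEM = 6.0000·√(1 − 0.7578) ≈ 2.9530
SE_diff = √2 · SEM ≈ 4.1762
Minimum reliable difference = 2.576 · SE_diff ≈ 2.576 · 4.1762 ≈ 10.7580

10.76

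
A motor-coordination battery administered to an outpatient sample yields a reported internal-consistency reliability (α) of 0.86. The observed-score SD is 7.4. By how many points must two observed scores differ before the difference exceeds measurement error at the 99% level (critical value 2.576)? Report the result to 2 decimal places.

10.09

The standard error of measurement is 7.4000*√(1 − 0.8600) ≈ 7.4000*0.3742 ≈ 2.7688.
Standard error of the difference = 2.7688·√2 ≈ 3.9157
Smallest detectable difference = 2.576*3.9157 ≈ 10.0869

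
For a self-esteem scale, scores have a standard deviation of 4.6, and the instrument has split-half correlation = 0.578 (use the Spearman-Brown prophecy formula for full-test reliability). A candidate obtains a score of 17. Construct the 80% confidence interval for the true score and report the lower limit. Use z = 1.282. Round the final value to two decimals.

13.95

r_full = 2·0.578 / (1 + 0.578) ≈ 0.733
The standard error of measurement is 4.600·√(1 − 0.733) ≈ 4.600·0.517 ≈ 2.379.
Margin = 1.282 · 2.379 ≈ 3.050
Lower limit = 17 − 3.050 ≈ 13.950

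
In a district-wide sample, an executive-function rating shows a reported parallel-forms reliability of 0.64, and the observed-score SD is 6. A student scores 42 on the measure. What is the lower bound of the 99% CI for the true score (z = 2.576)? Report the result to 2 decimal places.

SEM = 6.000×√(1 − 0.640) ≈ 3.600
Half-width = 2.576×3.600 ≈ 9.274
Lower bound: 42 − 9.274 = 32.726

32.73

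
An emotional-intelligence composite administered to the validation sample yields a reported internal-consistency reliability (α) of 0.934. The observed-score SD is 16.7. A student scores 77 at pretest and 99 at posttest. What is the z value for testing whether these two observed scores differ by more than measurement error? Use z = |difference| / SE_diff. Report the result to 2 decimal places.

3.63

SEM = 16.700·√(1 − 0.934) ≈ 4.290
Standard error of the difference = 4.290·√2 ≈ 6.067
z = |77 − 99| / 6.067 = 22 / 6.067 ≈ 3.626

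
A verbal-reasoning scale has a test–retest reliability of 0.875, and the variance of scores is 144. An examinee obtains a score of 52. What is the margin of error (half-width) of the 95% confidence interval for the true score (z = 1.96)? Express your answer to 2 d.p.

8.32

SD = √144 ≃ 12.000
The standard error of measurement is 12.000×√(1 − 0.875) ≃ 12.000×0.354 ≃ 4.243.
Margin = 1.96 × 4.243 ≃ 8.316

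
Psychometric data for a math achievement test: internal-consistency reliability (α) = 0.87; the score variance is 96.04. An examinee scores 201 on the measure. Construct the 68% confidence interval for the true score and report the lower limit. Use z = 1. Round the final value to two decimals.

197.47

SD = √96.04 ≈ 9.80000
SEM = 9.80000 × √(1 − 0.87000) = 9.80000 × √0.13000 ≈ 9.80000 × 0.36056 ≈ 3.53344
Half-width = 1×3.53344 ≈ 3.53344
Lower limit = 201 − 3.53344 ≈ 197.46656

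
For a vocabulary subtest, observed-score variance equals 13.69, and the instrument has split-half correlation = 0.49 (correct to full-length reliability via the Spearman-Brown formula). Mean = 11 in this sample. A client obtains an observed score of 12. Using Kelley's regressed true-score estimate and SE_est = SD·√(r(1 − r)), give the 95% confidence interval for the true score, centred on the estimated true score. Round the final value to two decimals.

[8.22, 15.10]

SD = √13.69 ≃ 3.70000
Spearman-Brown: r = 2(0.49) / (1 + 0.49) = 0.98000 / 1.49000 ≃ 0.65772
T̂ = 0.65772(12) + 0.34228(11) ≃ 11.65772
SE_est = 3.70000·√(0.65772·0.34228) ≃ 1.75555
95% CI: 11.65772 ± 3.44088 ≃ (8.21684, 15.09860)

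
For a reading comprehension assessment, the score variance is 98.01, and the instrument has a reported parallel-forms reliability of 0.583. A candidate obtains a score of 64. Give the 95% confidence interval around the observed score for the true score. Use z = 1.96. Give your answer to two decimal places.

σ = 98.01^(1/2) = 9.900
SEM = 9.900 * √(1 − 0.583) = 9.900 * √0.417 ≈ 9.900 * 0.646 ≈ 6.393
1.96 * SEM ≈ 12.530
Interval: (51.470, 76.530)

[51.47, 76.53]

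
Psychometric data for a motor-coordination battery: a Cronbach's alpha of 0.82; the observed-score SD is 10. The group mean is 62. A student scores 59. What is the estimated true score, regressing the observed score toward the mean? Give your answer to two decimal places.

59.54

T̂ = 0.820(59) + 0.180(62) ≈ 59.540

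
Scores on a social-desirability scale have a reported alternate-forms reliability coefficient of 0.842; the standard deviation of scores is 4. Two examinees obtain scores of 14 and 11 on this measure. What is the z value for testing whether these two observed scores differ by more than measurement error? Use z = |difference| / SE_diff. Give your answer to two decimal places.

1.33

SEM = 4.0000 * √(1 − 0.8420) = 4.0000 * √0.1580 ≈ 4.0000 * 0.3975 ≈ 1.5900
SE_diff = SEM * √2 ≈ 1.5900 * 1.4142 ≈ 2.2486
z = 3 / 2.2486 ≈ 1.3342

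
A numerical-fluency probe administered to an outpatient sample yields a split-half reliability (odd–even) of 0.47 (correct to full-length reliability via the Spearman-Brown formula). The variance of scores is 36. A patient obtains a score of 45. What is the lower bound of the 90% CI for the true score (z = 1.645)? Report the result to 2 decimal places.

σ = 36^(1/2) = 6.0000
Full-length reliability (Spearman-Brown) = 2(0.47)/(1+0.47) ≈ 0.6395
The standard error of measurement is 6.0000×√(1 − 0.6395) ≈ 6.0000×0.6005 ≈ 3.6027.
Margin = 1.645 × 3.6027 ≈ 5.9265
Lower limit = 45 − 5.9265 ≈ 39.0735

39.07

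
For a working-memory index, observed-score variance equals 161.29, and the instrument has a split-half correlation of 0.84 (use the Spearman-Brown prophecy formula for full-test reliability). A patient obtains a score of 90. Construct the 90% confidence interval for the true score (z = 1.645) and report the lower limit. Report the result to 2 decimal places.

SD = √161.29 = 12.7000
r_full = 2·0.84 / (1 + 0.84) ≈ 0.9130
SEM = 12.7000 × √(1 − 0.9130) = 12.7000 × √0.0870 ≈ 12.7000 × 0.2949 ≈ 3.7450
Half-width = 1.645×3.7450 ≈ 6.1606
Lower bound: 90 − 6.1606 = 83.8394

83.84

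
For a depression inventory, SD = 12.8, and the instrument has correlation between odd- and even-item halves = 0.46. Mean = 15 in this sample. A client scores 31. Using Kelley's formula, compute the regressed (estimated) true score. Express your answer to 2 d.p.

25.08

r_full = 2·0.46 / (1 + 0.46) ≈ 0.6301
T̂ = 0.6301(31) + 0.3699(15) ≈ 25.0822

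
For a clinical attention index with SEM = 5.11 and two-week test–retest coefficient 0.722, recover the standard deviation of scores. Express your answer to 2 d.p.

9.69

σ = SEM·(1 − r)^(−1/2) ≈ 5.11·1.89661 ≈ 9.69167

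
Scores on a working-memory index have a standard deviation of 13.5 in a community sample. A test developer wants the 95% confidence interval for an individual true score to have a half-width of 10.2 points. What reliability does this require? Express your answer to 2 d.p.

0.85

Required SEM = 10.2 / 1.96 ≃ 5.204
r = 1 − (5.204/13.5)² ≃ 1 − 0.149 ≃ 0.851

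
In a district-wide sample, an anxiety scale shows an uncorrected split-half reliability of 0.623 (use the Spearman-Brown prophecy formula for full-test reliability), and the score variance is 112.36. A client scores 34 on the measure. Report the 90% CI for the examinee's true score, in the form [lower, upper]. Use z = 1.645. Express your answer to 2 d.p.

[25.60, 42.40]

σ = 112.36^(1/2) = 10.60000
r_full = 2·0.623 / (1 + 0.623) ≈ 0.76771
The standard error of measurement is 10.60000·√(1 − 0.76771) ≈ 10.60000·0.48196 ≈ 5.10878.
Half-width = 1.645·5.10878 ≈ 8.40394
CI = 34 ± 8.40394 → [25.59606, 42.40394]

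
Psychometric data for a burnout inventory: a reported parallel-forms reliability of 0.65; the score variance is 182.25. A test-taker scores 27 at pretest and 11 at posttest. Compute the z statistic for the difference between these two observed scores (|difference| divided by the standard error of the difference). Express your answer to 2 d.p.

1.42

SD = √182.25 ≈ 13.50000
SEM = 13.50000*√(1 − 0.65000) ≈ 7.98671
SE_diff = SEM * √2 ≈ 7.98671 * 1.41421 ≈ 11.29491
z = 16 / 11.29491 ≈ 1.41657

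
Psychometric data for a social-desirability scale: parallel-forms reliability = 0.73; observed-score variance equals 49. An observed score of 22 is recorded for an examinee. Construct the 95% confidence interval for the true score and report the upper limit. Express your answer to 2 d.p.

29.13

SD = √49 ≃ 7.000
SEM = 7.000 × √(1 − 0.730) = 7.000 × √0.270 ≃ 7.000 × 0.520 ≃ 3.637
Half-width = 1.96×3.637 ≃ 7.129
Upper bound: 22 + 7.129 = 29.129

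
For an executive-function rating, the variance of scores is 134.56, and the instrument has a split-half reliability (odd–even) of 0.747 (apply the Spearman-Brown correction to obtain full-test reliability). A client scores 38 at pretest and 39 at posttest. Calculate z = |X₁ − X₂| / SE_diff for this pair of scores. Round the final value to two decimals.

0.16

SD = √134.56 ≃ 11.6000
Spearman-Brown: r = 2(0.747) / (1 + 0.747) = 1.4940 / 1.7470 ≃ 0.8552
SEM = 11.6000×√(1 − 0.8552) ≃ 4.4144
Standard error of the difference = 4.4144·√2 ≃ 6.2429
z = |38 − 39| / 6.2429 = 1 / 6.2429 ≃ 0.1602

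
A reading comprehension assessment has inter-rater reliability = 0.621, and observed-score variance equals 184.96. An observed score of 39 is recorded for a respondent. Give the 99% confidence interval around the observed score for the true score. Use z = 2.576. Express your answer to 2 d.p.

[17.43, 60.57]

SD = √184.96 = 13.600
SEM = 13.600×√(1 − 0.621) ≃ 8.373
Half-width = 2.576×8.373 ≃ 21.568
CI = 39 ± 21.568 → [17.432, 60.568]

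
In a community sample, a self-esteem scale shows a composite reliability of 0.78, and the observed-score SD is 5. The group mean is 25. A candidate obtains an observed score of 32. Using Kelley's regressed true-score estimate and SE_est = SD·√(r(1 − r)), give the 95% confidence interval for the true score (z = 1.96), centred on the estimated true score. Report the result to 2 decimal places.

T̂ = r·X + (1 − r)·M = 0.78000*32 + 0.22000*25 = 24.96000 + 5.50000 ≈ 30.46000
SE_est = SD * √(r(1 − r)) = 5.00000 * √0.17160 ≈ 5.00000 * 0.41425 ≈ 2.07123
95% CI: 30.46000 ± 4.05961 ≈ (26.40039, 34.51961)

[26.40, 34.52]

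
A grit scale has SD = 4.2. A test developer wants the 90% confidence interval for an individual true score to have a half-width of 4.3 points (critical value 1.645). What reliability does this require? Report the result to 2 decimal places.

Required SEM = 4.3 / 1.645 ≈ 2.6140
r = 1 − (SEM / SD)² = 1 − (2.6140 / 4.2)² ≈ 1 − 0.3874 ≈ 0.6126

0.61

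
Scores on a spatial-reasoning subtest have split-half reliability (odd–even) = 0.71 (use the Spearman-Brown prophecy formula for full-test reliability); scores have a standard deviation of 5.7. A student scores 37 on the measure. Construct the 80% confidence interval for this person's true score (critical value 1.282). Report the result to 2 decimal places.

[33.99, 40.01]

r_full = 2·0.71 / (1 + 0.71) ≈ 0.830
SEM = 5.700 · √(1 − 0.830) = 5.700 · √0.170 ≈ 5.700 · 0.412 ≈ 2.347
1.282 · SEM ≈ 3.009
80% CI: 37 ± 3.009 = [33.991, 40.009]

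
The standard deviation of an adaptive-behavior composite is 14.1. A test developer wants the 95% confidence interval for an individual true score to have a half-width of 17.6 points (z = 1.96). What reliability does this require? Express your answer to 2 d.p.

SEM needed = half-width / z = 17.6/1.96 ≃ 8.9796
r = 1 − (SEM / SD)² = 1 − (8.9796 / 14.1)² ≃ 1 − 0.4056 ≃ 0.5944

0.59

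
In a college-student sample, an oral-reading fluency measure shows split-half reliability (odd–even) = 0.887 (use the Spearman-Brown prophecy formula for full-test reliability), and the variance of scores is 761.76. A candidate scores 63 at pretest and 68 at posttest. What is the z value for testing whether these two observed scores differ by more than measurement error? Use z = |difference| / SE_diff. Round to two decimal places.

SD = √761.76 ≃ 27.6000
Spearman-Brown: r = 2(0.887) / (1 + 0.887) = 1.7740 / 1.8870 ≃ 0.9401
The standard error of measurement is 27.6000·√(1 − 0.9401) ≃ 27.6000·0.2447 ≃ 6.7540.
Standard error of the difference = 6.7540·√2 ≃ 9.5516
z = |63 − 68| / 9.5516 = 5 / 9.5516 ≃ 0.5235

0.52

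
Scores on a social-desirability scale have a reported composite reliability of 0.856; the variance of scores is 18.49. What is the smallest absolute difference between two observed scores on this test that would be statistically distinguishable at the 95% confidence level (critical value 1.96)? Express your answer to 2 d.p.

4.52

SD = √18.49 = 4.300
SEM = 4.300 * √(1 − 0.856) = 4.300 * √0.144 ≈ 4.300 * 0.379 ≈ 1.632
SE_diff = √2 * SEM ≈ 2.308
Minimum reliable difference = 1.96 * SE_diff ≈ 1.96 * 2.308 ≈ 4.523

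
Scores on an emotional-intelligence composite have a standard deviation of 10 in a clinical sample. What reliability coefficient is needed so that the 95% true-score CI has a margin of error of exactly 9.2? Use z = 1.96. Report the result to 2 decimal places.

0.78

Required SEM = 9.2 / 1.96 ≈ 4.69388
r = 1 − (SEM / SD)² = 1 − (4.69388 / 10)² ≈ 1 − 0.22032 ≈ 0.77968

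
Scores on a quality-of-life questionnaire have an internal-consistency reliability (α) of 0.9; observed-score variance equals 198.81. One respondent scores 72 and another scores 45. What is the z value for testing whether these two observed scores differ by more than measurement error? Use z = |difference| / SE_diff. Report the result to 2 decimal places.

4.28

SD = √198.81 ≈ 14.100
SEM = 14.100*√(1 − 0.900) ≈ 4.459
Standard error of the difference = 4.459·√2 ≈ 6.306
z = |72 − 45| / 6.306 = 27 / 6.306 ≈ 4.282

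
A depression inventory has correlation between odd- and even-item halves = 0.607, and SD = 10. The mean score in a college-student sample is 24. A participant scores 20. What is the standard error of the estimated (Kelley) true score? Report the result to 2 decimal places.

4.30

r_full = 2·0.607 / (1 + 0.607) ≈ 0.75544
SE_est = SD × √(r(1 − r)) = 10.00000 × √0.18475 ≈ 10.00000 × 0.42982 ≈ 4.29823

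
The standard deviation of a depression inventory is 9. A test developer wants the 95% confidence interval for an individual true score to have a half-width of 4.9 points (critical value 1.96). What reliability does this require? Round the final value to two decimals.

SEM needed = half-width / z = 4.9/1.96 ≈ 2.5000
r = 1 − (2.5000/9)² ≈ 1 − 0.0772 ≈ 0.9228

0.92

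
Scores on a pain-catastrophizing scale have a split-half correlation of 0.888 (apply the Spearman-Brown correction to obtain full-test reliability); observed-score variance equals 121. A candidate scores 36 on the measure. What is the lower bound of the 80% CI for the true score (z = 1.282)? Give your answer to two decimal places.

SD = √121 ≃ 11.0000
Spearman-Brown: r = 2(0.888) / (1 + 0.888) = 1.7760 / 1.8880 ≃ 0.9407
SEM = 11.0000 × √(1 − 0.9407) = 11.0000 × √0.0593 ≃ 11.0000 × 0.2436 ≃ 2.6792
Half-width = 1.282×2.6792 ≃ 3.4347
Lower bound: 36 − 3.4347 = 32.5653

32.57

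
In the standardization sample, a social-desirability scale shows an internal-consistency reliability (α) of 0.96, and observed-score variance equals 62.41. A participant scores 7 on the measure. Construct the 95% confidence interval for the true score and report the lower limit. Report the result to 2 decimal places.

3.90

σ = 62.41^(1/2) = 7.90000
SEM = 7.90000 × √(1 − 0.96000) = 7.90000 × √0.04000 ≈ 7.90000 × 0.20000 ≈ 1.58000
Margin = 1.96 × 1.58000 ≈ 3.09680
Lower bound: 7 − 3.09680 = 3.90320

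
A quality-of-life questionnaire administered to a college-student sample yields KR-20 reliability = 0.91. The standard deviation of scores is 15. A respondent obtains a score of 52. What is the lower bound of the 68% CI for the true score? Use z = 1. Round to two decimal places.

47.50

SEM = 15.000*√(1 − 0.910) ≈ 4.500
Margin = 1 * 4.500 ≈ 4.500
Lower limit = 52 − 4.500 ≈ 47.500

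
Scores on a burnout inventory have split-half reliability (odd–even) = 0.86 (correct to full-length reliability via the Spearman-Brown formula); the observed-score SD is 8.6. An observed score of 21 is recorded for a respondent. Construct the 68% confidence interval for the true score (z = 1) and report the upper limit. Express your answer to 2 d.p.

23.36

Full-length reliability (Spearman-Brown) = 2(0.86)/(1+0.86) ≃ 0.925
SEM = 8.600 × √(1 − 0.925) = 8.600 × √0.075 ≃ 8.600 × 0.274 ≃ 2.359
Half-width = 1×2.359 ≃ 2.359
Upper bound: 21 + 2.359 = 23.359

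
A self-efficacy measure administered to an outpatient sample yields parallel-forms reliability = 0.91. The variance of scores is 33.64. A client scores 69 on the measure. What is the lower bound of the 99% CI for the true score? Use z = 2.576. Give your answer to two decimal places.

64.52

SD = √33.64 = 5.80000
SEM = 5.80000*√(1 − 0.91000) ≈ 1.74000
Margin = 2.576 * 1.74000 ≈ 4.48224
Lower bound: 69 − 4.48224 = 64.51776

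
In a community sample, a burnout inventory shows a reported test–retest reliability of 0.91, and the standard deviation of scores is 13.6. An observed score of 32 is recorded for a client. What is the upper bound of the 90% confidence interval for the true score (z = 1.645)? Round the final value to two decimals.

SEM = 13.6000 · √(1 − 0.9100) = 13.6000 · √0.0900 ≈ 13.6000 · 0.3000 ≈ 4.0800
1.645 · SEM ≈ 6.7116
Upper limit = 32 + 6.7116 ≈ 38.7116

38.71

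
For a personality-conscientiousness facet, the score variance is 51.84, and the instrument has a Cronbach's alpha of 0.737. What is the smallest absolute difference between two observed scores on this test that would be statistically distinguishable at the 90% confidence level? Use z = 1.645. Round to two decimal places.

8.59

SD = √51.84 ≈ 7.200
SEM = 7.200×√(1 − 0.737) ≈ 3.692
SE_diff = SEM × √2 ≈ 3.692 × 1.414 ≈ 5.222
Smallest detectable difference = 1.645×5.222 ≈ 8.590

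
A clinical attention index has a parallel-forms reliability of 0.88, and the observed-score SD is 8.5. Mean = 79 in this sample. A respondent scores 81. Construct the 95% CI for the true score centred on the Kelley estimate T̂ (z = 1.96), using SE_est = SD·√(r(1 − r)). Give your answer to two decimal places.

[75.35, 86.17]

Estimated true score = 0.88000×81 + (1 − 0.88000)×79 ≈ 80.76000
SE_est = 8.50000·√[r(1 − r)] ≈ 2.76217
CI = 80.76000 ± 1.96 × 2.76217 → [75.34614, 86.17386]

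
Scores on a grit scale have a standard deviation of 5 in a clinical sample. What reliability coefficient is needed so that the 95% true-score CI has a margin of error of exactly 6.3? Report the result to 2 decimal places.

Required SEM = 6.3 / 1.96 ≃ 3.2143
r = 1 − (3.2143/5)² ≃ 1 − 0.4133 ≃ 0.5867

0.59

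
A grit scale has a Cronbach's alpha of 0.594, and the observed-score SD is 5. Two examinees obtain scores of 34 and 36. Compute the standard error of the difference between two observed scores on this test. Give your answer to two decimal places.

The standard error of measurement is 5.0000·√(1 − 0.5940) ≃ 5.0000·0.6372 ≃ 3.1859.
SE_diff = √2 · SEM ≃ 4.5056

4.51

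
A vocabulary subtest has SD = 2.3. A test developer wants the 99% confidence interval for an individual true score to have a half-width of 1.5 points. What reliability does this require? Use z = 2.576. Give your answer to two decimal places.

0.94

SEM needed = half-width / z = 1.5/2.576 ≃ 0.582
r = 1 − (0.582/2.3)² ≃ 1 − 0.064 ≃ 0.936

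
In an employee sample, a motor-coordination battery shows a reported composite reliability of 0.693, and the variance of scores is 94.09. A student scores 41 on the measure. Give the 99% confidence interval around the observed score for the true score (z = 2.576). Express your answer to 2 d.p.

[27.16, 54.84]

σ = 94.09^(1/2) = 9.7000
The standard error of measurement is 9.7000*√(1 − 0.6930) ≈ 9.7000*0.5541 ≈ 5.3745.
2.576 * SEM ≈ 13.8448
CI = 41 ± 13.8448 → [27.1552, 54.8448]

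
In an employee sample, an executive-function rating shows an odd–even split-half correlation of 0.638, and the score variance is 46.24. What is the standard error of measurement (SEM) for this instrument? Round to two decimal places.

SD = √46.24 = 6.800
Full-length reliability (Spearman-Brown) = 2(0.638)/(1+0.638) ≈ 0.779
SEM = 6.800·√(1 − 0.779) ≈ 3.197

3.20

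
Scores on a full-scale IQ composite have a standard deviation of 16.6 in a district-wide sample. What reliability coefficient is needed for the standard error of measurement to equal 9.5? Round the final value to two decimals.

Required reliability = 1 − (SEM/SD)² = 1 − 0.3275 ≈ 0.6725

0.67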